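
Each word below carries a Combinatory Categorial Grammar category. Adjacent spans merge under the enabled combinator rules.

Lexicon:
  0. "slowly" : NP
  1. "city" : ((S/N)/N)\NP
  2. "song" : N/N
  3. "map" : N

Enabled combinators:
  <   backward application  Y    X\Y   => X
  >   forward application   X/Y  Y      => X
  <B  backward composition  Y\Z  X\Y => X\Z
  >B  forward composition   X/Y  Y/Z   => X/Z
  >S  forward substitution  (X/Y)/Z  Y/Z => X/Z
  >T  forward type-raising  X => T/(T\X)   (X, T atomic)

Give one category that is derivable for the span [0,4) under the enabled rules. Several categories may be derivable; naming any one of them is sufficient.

S

[0,4] S   >
  [0,3] S/N   >S
    [0,2] (S/N)/N   <
      [0,1] "slowly" : NP
      [1,2] "city" : ((S/N)/N)\NP
    [2,3] "song" : N/N
  [3,4] "map" : N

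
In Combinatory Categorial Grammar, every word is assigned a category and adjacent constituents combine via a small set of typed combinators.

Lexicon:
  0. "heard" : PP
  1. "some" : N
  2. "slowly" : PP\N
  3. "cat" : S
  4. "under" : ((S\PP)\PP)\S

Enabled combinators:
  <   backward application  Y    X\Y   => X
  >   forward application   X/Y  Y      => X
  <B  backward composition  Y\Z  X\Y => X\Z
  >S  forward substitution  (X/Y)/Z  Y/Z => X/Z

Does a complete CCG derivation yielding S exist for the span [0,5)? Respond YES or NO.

YES

[0,5] S   <
  [0,1] "heard" : PP
  [1,5] S\PP   <
    [1,3] PP   <
      [1,2] "some" : N
      [2,3] "slowly" : PP\N
    [3,5] (S\PP)\PP   <
      [3,4] "cat" : S
      [4,5] "under" : ((S\PP)\PP)\S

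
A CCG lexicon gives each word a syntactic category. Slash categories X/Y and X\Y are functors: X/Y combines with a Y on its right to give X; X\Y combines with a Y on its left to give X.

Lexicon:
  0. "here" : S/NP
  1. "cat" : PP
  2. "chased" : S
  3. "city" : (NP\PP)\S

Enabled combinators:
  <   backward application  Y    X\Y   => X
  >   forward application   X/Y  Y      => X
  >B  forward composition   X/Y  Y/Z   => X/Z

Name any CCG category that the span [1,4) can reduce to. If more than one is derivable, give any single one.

[0,4] S   >
  [0,1] "here" : S/NP
  [1,4] NP   <
    [1,2] "cat" : PP
    [2,4] NP\PP   <
      [2,3] "chased" : S
      [3,4] "city" : (NP\PP)\S

NP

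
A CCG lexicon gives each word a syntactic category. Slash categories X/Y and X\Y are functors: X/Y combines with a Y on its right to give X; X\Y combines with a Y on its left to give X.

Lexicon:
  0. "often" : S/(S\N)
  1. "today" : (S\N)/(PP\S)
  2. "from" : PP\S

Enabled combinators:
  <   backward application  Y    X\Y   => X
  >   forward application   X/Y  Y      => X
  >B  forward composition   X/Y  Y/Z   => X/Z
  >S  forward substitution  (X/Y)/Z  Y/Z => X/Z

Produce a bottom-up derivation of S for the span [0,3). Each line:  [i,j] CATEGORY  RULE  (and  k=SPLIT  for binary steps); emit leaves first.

[0,3] S   >
  [0,1] "often" : S/(S\N)
  [1,3] S\N   >
    [1,2] "today" : (S\N)/(PP\S)
    [2,3] "from" : PP\S

[0,1] S/(S\N)  lex  "often"
[1,2] (S\N)/(PP\S)  lex  "today"
[2,3] PP\S  lex  "from"
[1,3] S\N  >  k=2
[0,3] S  >  k=1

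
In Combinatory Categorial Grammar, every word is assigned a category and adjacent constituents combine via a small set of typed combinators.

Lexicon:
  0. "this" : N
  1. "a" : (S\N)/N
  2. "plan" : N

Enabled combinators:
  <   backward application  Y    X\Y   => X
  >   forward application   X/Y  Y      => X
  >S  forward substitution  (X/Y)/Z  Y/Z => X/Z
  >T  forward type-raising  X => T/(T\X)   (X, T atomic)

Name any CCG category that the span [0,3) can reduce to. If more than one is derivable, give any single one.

[0,3] S   <
  [0,1] "this" : N
  [1,3] S\N   >
    [1,2] "a" : (S\N)/N
    [2,3] "plan" : N

S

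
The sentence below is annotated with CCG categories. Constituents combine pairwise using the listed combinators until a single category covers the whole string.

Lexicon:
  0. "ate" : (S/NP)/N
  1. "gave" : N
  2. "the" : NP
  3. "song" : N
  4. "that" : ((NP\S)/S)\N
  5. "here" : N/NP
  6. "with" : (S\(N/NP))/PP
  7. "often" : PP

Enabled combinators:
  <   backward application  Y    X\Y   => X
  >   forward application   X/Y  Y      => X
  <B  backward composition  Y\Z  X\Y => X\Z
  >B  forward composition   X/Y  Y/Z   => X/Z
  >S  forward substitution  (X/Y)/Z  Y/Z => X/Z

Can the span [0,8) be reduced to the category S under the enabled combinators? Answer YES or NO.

NO

(S/NP)/N N NP N ((NP\S)/S)\N N/NP (S\(N/NP))/PP PP
CKY chart[0,8] = {NP}; S ∉ chart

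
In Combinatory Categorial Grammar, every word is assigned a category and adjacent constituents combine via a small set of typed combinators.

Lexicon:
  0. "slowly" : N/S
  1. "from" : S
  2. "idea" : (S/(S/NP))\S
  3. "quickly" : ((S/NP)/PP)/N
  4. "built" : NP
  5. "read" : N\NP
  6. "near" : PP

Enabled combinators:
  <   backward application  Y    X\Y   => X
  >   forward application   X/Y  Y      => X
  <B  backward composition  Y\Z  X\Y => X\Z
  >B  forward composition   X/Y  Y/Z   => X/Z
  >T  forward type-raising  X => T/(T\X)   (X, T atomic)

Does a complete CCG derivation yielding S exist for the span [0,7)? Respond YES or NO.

N/S S (S/(S/NP))\S ((S/NP)/PP)/N NP N\NP PP
CKY chart[0,7] = {N, N/(N\N), N/(PP\PP), N/(S\S), NP/(NP\N), PP/(PP\N), S/(S\N)}; S ∉ chart

NO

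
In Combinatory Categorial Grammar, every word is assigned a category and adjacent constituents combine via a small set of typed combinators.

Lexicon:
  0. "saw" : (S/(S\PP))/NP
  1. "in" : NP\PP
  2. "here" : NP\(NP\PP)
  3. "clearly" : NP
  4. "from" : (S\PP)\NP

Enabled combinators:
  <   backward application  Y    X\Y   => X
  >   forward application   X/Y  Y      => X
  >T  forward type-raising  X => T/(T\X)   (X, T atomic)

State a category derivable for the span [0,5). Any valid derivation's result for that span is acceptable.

[0,5] S   >
  [0,3] S/(S\PP)   >
    [0,1] "saw" : (S/(S\PP))/NP
    [1,3] NP   <
      [1,2] "in" : NP\PP
      [2,3] "here" : NP\(NP\PP)
  [3,5] S\PP   <
    [3,4] "clearly" : NP
    [4,5] "from" : (S\PP)\NP

S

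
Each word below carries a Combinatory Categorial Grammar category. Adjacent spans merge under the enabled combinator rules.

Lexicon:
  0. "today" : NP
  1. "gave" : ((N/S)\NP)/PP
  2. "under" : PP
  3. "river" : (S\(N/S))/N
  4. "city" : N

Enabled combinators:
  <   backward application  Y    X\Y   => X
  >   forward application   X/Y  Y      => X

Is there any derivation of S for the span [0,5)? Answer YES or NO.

YES

[0,5] S   <
  [0,3] N/S   <
    [0,1] "today" : NP
    [1,3] (N/S)\NP   >
      [1,2] "gave" : ((N/S)\NP)/PP
      [2,3] "under" : PP
  [3,5] S\(N/S)   >
    [3,4] "river" : (S\(N/S))/N
    [4,5] "city" : N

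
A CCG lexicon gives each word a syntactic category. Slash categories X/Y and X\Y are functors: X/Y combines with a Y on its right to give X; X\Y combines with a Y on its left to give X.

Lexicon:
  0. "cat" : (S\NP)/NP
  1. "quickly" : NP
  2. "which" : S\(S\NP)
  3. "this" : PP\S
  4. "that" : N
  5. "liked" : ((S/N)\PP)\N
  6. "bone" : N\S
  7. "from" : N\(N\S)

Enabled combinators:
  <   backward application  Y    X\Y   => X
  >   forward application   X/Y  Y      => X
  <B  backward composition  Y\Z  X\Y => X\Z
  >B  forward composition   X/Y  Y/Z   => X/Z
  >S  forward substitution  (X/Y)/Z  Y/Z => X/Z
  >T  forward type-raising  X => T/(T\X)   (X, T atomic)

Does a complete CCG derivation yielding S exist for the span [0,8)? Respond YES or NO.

YES

[0,8] S   >
  [0,6] S/N   <
    [0,4] PP   <
      [0,3] S   <
        [0,2] S\NP   >
          [0,1] "cat" : (S\NP)/NP
          [1,2] "quickly" : NP
        [2,3] "which" : S\(S\NP)
      [3,4] "this" : PP\S
    [4,6] (S/N)\PP   <
      [4,5] "that" : N
      [5,6] "liked" : ((S/N)\PP)\N
  [6,8] N   <
    [6,7] "bone" : N\S
    [7,8] "from" : N\(N\S)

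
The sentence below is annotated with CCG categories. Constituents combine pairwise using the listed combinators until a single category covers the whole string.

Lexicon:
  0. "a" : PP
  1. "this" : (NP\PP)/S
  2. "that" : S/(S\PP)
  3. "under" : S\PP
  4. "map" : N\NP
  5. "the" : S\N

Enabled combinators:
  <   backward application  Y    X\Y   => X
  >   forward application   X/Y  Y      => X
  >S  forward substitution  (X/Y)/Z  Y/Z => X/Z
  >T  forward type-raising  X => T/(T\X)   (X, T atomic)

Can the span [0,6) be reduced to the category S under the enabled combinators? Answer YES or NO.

[0,6] S   <
  [0,5] N   <
    [0,4] NP   >
      [0,1] NP/(NP\PP)   >T
        [0,1] "a" : PP
      [1,4] NP\PP   >
        [1,2] "this" : (NP\PP)/S
        [2,4] S   >
          [2,3] "that" : S/(S\PP)
          [3,4] "under" : S\PP
    [4,5] "map" : N\NP
  [5,6] "the" : S\N

YES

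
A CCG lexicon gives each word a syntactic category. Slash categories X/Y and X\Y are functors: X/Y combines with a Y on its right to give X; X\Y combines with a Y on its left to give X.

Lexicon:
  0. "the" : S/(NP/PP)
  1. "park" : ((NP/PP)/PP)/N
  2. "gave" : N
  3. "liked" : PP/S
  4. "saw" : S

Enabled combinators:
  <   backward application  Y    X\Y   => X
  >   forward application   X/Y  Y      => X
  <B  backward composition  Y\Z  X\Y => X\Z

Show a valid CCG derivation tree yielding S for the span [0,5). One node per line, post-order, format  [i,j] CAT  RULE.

[0,1] S/(NP/PP)  lex  "the"
[1,2] ((NP/PP)/PP)/N  lex  "park"
[2,3] N  lex  "gave"
[1,3] (NP/PP)/PP  >  k=2
[3,4] PP/S  lex  "liked"
[4,5] S  lex  "saw"
[3,5] PP  >  k=4
[1,5] NP/PP  >  k=3
[0,5] S  >  k=1

[0,5] S   >
  [0,1] "the" : S/(NP/PP)
  [1,5] NP/PP   >
    [1,3] (NP/PP)/PP   >
      [1,2] "park" : ((NP/PP)/PP)/N
      [2,3] "gave" : N
    [3,5] PP   >
      [3,4] "liked" : PP/S
      [4,5] "saw" : S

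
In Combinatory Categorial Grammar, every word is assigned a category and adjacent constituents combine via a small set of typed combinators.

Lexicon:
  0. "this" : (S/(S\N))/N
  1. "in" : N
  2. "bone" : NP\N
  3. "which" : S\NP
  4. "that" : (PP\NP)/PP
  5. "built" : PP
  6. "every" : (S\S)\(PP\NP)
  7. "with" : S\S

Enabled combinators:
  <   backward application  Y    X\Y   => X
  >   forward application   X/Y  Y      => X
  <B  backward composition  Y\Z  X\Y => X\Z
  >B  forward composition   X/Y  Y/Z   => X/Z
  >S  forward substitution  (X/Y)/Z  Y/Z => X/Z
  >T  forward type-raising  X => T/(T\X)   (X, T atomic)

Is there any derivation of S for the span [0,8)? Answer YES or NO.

YES

[0,8] S   >
  [0,2] S/(S\N)   >
    [0,1] "this" : (S/(S\N))/N
    [1,2] "in" : N
  [2,8] S\N   <B
    [2,4] S\N   <B
      [2,3] "bone" : NP\N
      [3,4] "which" : S\NP
    [4,8] S\S   <B
      [4,7] S\S   <
        [4,6] PP\NP   >
          [4,5] "that" : (PP\NP)/PP
          [5,6] "built" : PP
        [6,7] "every" : (S\S)\(PP\NP)
      [7,8] "with" : S\S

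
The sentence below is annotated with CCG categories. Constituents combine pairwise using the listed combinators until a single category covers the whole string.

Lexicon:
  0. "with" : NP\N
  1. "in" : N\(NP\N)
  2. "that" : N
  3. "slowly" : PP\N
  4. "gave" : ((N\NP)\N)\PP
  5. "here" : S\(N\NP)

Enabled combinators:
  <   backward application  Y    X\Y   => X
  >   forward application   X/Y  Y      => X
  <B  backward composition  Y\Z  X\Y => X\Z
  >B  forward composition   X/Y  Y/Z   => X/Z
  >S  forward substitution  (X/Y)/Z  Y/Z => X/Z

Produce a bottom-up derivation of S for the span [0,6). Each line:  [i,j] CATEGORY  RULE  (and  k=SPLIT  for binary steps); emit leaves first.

[0,6] S   <
  [0,2] N   <
    [0,1] "with" : NP\N
    [1,2] "in" : N\(NP\N)
  [2,6] S\N   <B
    [2,5] (N\NP)\N   <
      [2,4] PP   <
        [2,3] "that" : N
        [3,4] "slowly" : PP\N
      [4,5] "gave" : ((N\NP)\N)\PP
    [5,6] "here" : S\(N\NP)

[0,1] NP\N  lex  "with"
[1,2] N\(NP\N)  lex  "in"
[0,2] N  <  k=1
[2,3] N  lex  "that"
[3,4] PP\N  lex  "slowly"
[2,4] PP  <  k=3
[4,5] ((N\NP)\N)\PP  lex  "gave"
[2,5] (N\NP)\N  <  k=4
[5,6] S\(N\NP)  lex  "here"
[2,6] S\N  <B  k=5
[0,6] S  <  k=2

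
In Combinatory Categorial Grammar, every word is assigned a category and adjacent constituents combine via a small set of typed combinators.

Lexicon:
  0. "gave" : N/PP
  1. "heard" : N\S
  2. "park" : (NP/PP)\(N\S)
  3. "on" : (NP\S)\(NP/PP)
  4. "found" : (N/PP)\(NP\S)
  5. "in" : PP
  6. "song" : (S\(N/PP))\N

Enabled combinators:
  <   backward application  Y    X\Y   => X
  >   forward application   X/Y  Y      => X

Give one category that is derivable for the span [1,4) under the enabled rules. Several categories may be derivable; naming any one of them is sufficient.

NP\S

[0,7] S   <
  [0,1] "gave" : N/PP
  [1,7] S\(N/PP)   <
    [1,6] N   >
      [1,5] N/PP   <
        [1,4] NP\S   <
          [1,3] NP/PP   <
            [1,2] "heard" : N\S
            [2,3] "park" : (NP/PP)\(N\S)
          [3,4] "on" : (NP\S)\(NP/PP)
        [4,5] "found" : (N/PP)\(NP\S)
      [5,6] "in" : PP
    [6,7] "song" : (S\(N/PP))\N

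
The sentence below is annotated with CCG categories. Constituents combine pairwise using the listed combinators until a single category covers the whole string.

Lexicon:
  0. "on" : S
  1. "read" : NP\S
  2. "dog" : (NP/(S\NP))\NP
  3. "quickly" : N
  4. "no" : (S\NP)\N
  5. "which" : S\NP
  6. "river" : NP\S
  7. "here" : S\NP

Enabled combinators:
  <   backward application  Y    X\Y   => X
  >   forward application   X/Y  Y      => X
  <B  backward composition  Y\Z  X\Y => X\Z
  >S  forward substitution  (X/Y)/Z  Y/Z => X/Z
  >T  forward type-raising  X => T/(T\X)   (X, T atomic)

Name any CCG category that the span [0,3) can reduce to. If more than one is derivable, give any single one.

NP/(S\NP)

[0,8] S   <
  [0,5] NP   >
    [0,3] NP/(S\NP)   <
      [0,2] NP   <
        [0,1] "on" : S
        [1,2] "read" : NP\S
      [2,3] "dog" : (NP/(S\NP))\NP
    [3,5] S\NP   <
      [3,4] "quickly" : N
      [4,5] "no" : (S\NP)\N
  [5,8] S\NP   <B
    [5,6] "which" : S\NP
    [6,8] S\S   <B
      [6,7] "river" : NP\S
      [7,8] "here" : S\NP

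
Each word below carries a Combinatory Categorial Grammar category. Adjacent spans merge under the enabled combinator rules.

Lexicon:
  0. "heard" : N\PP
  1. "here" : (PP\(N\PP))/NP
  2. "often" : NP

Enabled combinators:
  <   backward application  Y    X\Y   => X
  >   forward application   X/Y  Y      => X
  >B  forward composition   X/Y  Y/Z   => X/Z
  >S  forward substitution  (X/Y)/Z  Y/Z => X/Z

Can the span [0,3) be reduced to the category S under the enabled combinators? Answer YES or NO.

NO

N\PP (PP\(N\PP))/NP NP
CKY chart[0,3] = {PP}; S ∉ chart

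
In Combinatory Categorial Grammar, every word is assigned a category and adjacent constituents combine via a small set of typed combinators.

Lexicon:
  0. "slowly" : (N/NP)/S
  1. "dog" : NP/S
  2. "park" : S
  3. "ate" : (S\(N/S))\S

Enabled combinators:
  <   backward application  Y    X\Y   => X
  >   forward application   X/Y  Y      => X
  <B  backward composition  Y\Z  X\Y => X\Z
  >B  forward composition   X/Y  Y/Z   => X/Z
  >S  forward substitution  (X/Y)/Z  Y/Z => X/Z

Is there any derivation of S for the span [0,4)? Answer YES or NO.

YES

[0,4] S   <
  [0,2] N/S   >S
    [0,1] "slowly" : (N/NP)/S
    [1,2] "dog" : NP/S
  [2,4] S\(N/S)   <
    [2,3] "park" : S
    [3,4] "ate" : (S\(N/S))\S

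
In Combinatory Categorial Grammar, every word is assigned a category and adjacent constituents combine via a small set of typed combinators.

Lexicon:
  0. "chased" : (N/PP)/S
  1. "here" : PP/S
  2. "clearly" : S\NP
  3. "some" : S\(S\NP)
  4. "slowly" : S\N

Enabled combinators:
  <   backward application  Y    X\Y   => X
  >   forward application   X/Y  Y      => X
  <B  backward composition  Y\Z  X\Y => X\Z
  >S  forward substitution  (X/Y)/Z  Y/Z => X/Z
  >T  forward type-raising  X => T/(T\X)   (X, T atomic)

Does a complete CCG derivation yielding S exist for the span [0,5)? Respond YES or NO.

[0,5] S   <
  [0,4] N   >
    [0,2] N/S   >S
      [0,1] "chased" : (N/PP)/S
      [1,2] "here" : PP/S
    [2,4] S   <
      [2,3] "clearly" : S\NP
      [3,4] "some" : S\(S\NP)
  [4,5] "slowly" : S\N

YES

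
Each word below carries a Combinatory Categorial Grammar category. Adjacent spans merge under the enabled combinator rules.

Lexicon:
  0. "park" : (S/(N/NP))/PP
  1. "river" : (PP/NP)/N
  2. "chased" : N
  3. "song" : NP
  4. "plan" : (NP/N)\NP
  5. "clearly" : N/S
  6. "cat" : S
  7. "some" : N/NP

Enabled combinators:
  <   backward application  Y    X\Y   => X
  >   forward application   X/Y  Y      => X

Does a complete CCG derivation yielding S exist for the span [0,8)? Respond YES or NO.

YES

[0,8] S   >
  [0,7] S/(N/NP)   >
    [0,1] "park" : (S/(N/NP))/PP
    [1,7] PP   >
      [1,3] PP/NP   >
        [1,2] "river" : (PP/NP)/N
        [2,3] "chased" : N
      [3,7] NP   >
        [3,5] NP/N   <
          [3,4] "song" : NP
          [4,5] "plan" : (NP/N)\NP
        [5,7] N   >
          [5,6] "clearly" : N/S
          [6,7] "cat" : S
  [7,8] "some" : N/NP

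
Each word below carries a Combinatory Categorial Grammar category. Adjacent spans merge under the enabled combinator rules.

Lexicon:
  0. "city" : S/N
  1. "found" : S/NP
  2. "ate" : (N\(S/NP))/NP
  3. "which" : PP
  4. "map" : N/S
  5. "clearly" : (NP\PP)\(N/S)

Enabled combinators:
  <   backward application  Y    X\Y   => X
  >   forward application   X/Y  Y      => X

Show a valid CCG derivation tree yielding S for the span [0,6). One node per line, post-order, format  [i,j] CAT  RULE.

[0,6] S   >
  [0,1] "city" : S/N
  [1,6] N   <
    [1,2] "found" : S/NP
    [2,6] N\(S/NP)   >
      [2,3] "ate" : (N\(S/NP))/NP
      [3,6] NP   <
        [3,4] "which" : PP
        [4,6] NP\PP   <
          [4,5] "map" : N/S
          [5,6] "clearly" : (NP\PP)\(N/S)

[0,1] S/N  lex  "city"
[1,2] S/NP  lex  "found"
[2,3] (N\(S/NP))/NP  lex  "ate"
[3,4] PP  lex  "which"
[4,5] N/S  lex  "map"
[5,6] (NP\PP)\(N/S)  lex  "clearly"
[4,6] NP\PP  <  k=5
[3,6] NP  <  k=4
[2,6] N\(S/NP)  >  k=3
[1,6] N  <  k=2
[0,6] S  >  k=1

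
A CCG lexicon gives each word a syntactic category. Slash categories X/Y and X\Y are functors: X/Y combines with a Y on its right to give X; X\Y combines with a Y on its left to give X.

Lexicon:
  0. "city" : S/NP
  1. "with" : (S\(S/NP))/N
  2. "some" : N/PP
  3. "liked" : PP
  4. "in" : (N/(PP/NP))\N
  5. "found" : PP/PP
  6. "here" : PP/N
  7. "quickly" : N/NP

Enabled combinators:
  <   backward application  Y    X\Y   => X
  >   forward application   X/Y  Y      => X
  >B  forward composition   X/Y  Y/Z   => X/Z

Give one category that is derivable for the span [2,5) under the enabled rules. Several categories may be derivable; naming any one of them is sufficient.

[0,8] S   <
  [0,1] "city" : S/NP
  [1,8] S\(S/NP)   >
    [1,2] "with" : (S\(S/NP))/N
    [2,8] N   >
      [2,5] N/(PP/NP)   <
        [2,4] N   >
          [2,3] "some" : N/PP
          [3,4] "liked" : PP
        [4,5] "in" : (N/(PP/NP))\N
      [5,8] PP/NP   >B
        [5,7] PP/N   >B
          [5,6] "found" : PP/PP
          [6,7] "here" : PP/N
        [7,8] "quickly" : N/NP

N/(PP/NP)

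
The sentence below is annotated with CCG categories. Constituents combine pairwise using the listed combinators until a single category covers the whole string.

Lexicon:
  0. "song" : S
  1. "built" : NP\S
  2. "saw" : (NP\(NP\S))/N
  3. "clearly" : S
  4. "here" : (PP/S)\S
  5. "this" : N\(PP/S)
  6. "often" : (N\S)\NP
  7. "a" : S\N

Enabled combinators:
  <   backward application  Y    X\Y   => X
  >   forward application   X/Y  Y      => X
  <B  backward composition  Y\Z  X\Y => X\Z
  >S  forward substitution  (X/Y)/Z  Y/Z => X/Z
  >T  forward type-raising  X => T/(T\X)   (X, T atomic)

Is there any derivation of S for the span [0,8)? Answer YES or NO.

YES

[0,8] S   <
  [0,7] N   <
    [0,1] "song" : S
    [1,7] N\S   <
      [1,6] NP   <
        [1,2] "built" : NP\S
        [2,6] NP\(NP\S)   >
          [2,3] "saw" : (NP\(NP\S))/N
          [3,6] N   <
            [3,5] PP/S   <
              [3,4] "clearly" : S
              [4,5] "here" : (PP/S)\S
            [5,6] "this" : N\(PP/S)
      [6,7] "often" : (N\S)\NP
  [7,8] "a" : S\N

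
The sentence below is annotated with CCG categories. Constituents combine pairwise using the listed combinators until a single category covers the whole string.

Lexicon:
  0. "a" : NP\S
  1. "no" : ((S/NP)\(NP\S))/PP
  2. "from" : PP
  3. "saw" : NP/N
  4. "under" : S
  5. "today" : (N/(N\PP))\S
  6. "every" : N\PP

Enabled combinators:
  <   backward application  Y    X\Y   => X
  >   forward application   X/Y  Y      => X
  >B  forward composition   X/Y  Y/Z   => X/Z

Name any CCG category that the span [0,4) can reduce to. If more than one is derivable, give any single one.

[0,7] S   >
  [0,4] S/N   >B
    [0,3] S/NP   <
      [0,1] "a" : NP\S
      [1,3] (S/NP)\(NP\S)   >
        [1,2] "no" : ((S/NP)\(NP\S))/PP
        [2,3] "from" : PP
    [3,4] "saw" : NP/N
  [4,7] N   >
    [4,6] N/(N\PP)   <
      [4,5] "under" : S
      [5,6] "today" : (N/(N\PP))\S
    [6,7] "every" : N\PP

S/N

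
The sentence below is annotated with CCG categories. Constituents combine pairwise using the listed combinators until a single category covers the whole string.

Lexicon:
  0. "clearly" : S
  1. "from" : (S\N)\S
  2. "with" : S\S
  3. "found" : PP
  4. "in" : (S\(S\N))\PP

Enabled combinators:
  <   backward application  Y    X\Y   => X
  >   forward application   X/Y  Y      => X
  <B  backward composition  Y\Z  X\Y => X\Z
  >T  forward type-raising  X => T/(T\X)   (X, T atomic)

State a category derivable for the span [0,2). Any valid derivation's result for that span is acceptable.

S\N

[0,5] S   <
  [0,3] S\N   <B
    [0,2] S\N   <
      [0,1] "clearly" : S
      [1,2] "from" : (S\N)\S
    [2,3] "with" : S\S
  [3,5] S\(S\N)   <
    [3,4] "found" : PP
    [4,5] "in" : (S\(S\N))\PP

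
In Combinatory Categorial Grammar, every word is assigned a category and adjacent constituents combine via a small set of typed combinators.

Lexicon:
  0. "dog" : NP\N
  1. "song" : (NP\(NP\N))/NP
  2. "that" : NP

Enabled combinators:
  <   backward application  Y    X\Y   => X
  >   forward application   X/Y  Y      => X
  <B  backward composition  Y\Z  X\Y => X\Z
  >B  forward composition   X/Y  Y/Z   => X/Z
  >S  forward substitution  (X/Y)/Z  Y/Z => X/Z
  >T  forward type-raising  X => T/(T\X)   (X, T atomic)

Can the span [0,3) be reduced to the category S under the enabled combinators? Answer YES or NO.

NO

NP\N (NP\(NP\N))/NP NP
CKY chart[0,3] = {N/(N\NP), NP, NP/(NP\NP), PP/(PP\NP), S/(S\NP)}; S ∉ chart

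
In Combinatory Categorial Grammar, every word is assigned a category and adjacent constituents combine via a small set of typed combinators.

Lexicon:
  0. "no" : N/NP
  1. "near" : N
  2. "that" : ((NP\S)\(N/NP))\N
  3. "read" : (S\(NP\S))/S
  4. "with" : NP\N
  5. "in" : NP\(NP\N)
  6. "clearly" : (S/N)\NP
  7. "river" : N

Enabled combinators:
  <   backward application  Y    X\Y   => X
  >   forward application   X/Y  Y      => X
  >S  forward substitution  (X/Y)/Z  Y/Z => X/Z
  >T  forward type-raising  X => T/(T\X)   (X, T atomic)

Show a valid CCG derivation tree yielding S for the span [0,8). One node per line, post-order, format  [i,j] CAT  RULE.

[0,1] N/NP  lex  "no"
[1,2] N  lex  "near"
[2,3] ((NP\S)\(N/NP))\N  lex  "that"
[1,3] (NP\S)\(N/NP)  <  k=2
[0,3] NP\S  <  k=1
[3,4] (S\(NP\S))/S  lex  "read"
[4,5] NP\N  lex  "with"
[5,6] NP\(NP\N)  lex  "in"
[4,6] NP  <  k=5
[6,7] (S/N)\NP  lex  "clearly"
[4,7] S/N  <  k=6
[7,8] N  lex  "river"
[4,8] S  >  k=7
[3,8] S\(NP\S)  >  k=4
[0,8] S  <  k=3

[0,8] S   <
  [0,3] NP\S   <
    [0,1] "no" : N/NP
    [1,3] (NP\S)\(N/NP)   <
      [1,2] "near" : N
      [2,3] "that" : ((NP\S)\(N/NP))\N
  [3,8] S\(NP\S)   >
    [3,4] "read" : (S\(NP\S))/S
    [4,8] S   >
      [4,7] S/N   <
        [4,6] NP   <
          [4,5] "with" : NP\N
          [5,6] "in" : NP\(NP\N)
        [6,7] "clearly" : (S/N)\NP
      [7,8] "river" : N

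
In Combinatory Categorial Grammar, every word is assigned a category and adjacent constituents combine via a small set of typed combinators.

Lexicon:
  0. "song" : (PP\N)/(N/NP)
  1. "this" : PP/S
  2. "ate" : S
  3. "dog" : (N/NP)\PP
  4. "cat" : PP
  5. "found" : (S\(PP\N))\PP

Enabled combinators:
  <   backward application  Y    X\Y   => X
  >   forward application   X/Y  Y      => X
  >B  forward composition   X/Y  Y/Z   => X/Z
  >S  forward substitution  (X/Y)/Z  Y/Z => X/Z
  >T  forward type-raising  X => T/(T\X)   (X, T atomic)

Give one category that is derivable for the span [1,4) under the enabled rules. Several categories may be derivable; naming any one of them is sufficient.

N/NP

[0,6] S   <
  [0,4] PP\N   >
    [0,1] "song" : (PP\N)/(N/NP)
    [1,4] N/NP   <
      [1,3] PP   >
        [1,2] "this" : PP/S
        [2,3] "ate" : S
      [3,4] "dog" : (N/NP)\PP
  [4,6] S\(PP\N)   <
    [4,5] "cat" : PP
    [5,6] "found" : (S\(PP\N))\PP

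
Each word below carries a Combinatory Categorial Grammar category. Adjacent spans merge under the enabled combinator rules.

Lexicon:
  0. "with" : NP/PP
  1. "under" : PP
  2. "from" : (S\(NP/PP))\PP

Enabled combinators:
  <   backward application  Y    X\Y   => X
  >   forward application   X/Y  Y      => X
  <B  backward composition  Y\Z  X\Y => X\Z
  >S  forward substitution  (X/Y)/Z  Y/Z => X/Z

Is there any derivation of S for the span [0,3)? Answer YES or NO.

[0,3] S   <
  [0,1] "with" : NP/PP
  [1,3] S\(NP/PP)   <
    [1,2] "under" : PP
    [2,3] "from" : (S\(NP/PP))\PP

YES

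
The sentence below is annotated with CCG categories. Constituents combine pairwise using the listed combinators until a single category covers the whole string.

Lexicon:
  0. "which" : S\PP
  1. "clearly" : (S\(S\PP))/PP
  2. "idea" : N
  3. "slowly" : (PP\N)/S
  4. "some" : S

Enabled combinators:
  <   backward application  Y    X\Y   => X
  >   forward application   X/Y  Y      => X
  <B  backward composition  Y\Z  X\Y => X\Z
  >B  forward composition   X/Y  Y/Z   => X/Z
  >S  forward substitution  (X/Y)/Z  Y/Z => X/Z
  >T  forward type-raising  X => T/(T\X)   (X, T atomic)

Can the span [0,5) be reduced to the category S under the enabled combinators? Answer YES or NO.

YES

[0,5] S   <
  [0,1] "which" : S\PP
  [1,5] S\(S\PP)   >
    [1,2] "clearly" : (S\(S\PP))/PP
    [2,5] PP   <
      [2,3] "idea" : N
      [3,5] PP\N   >
        [3,4] "slowly" : (PP\N)/S
        [4,5] "some" : S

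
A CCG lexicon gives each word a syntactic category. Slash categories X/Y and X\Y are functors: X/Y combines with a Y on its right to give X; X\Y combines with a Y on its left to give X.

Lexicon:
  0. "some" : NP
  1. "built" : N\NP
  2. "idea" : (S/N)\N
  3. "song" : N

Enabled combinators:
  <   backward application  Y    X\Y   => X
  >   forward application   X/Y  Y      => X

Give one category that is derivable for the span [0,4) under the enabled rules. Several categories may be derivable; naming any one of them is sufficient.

S

[0,4] S   >
  [0,3] S/N   <
    [0,2] N   <
      [0,1] "some" : NP
      [1,2] "built" : N\NP
    [2,3] "idea" : (S/N)\N
  [3,4] "song" : N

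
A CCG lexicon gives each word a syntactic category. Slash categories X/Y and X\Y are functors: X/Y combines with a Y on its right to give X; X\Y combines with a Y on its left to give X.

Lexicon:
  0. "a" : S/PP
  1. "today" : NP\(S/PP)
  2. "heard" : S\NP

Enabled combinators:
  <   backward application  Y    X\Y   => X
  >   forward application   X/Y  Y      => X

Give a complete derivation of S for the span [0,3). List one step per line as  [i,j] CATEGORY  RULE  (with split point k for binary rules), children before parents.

[0,1] S/PP  lex  "a"
[1,2] NP\(S/PP)  lex  "today"
[0,2] NP  <  k=1
[2,3] S\NP  lex  "heard"
[0,3] S  <  k=2

[0,3] S   <
  [0,2] NP   <
    [0,1] "a" : S/PP
    [1,2] "today" : NP\(S/PP)
  [2,3] "heard" : S\NP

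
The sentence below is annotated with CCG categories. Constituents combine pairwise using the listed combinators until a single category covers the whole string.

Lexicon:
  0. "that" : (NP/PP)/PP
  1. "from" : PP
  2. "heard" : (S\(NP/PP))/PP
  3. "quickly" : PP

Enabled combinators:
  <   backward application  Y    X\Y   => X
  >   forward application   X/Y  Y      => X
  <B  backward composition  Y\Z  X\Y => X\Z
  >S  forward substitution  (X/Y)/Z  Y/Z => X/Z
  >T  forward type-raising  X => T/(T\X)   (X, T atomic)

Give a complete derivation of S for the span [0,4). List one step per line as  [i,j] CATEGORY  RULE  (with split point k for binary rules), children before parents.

[0,4] S   <
  [0,2] NP/PP   >
    [0,1] "that" : (NP/PP)/PP
    [1,2] "from" : PP
  [2,4] S\(NP/PP)   >
    [2,3] "heard" : (S\(NP/PP))/PP
    [3,4] "quickly" : PP

[0,1] (NP/PP)/PP  lex  "that"
[1,2] PP  lex  "from"
[0,2] NP/PP  >  k=1
[2,3] (S\(NP/PP))/PP  lex  "heard"
[3,4] PP  lex  "quickly"
[2,4] S\(NP/PP)  >  k=3
[0,4] S  <  k=2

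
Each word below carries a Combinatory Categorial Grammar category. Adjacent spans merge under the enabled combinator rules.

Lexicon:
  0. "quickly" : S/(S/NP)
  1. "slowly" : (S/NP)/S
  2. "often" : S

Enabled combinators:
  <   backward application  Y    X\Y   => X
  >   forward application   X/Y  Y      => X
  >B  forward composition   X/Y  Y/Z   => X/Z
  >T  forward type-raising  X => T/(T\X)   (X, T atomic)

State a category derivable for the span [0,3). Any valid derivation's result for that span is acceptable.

[0,3] S   >
  [0,1] "quickly" : S/(S/NP)
  [1,3] S/NP   >
    [1,2] "slowly" : (S/NP)/S
    [2,3] "often" : S

S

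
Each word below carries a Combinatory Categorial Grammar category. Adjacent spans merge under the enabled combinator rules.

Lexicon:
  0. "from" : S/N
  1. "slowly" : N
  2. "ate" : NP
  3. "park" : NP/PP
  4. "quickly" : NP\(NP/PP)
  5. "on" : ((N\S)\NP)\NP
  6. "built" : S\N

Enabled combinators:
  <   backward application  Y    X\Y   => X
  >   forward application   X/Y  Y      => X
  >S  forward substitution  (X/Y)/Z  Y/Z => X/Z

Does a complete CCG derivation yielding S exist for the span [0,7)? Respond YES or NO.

[0,7] S   <
  [0,6] N   <
    [0,2] S   >
      [0,1] "from" : S/N
      [1,2] "slowly" : N
    [2,6] N\S   <
      [2,3] "ate" : NP
      [3,6] (N\S)\NP   <
        [3,5] NP   <
          [3,4] "park" : NP/PP
          [4,5] "quickly" : NP\(NP/PP)
        [5,6] "on" : ((N\S)\NP)\NP
  [6,7] "built" : S\N

YES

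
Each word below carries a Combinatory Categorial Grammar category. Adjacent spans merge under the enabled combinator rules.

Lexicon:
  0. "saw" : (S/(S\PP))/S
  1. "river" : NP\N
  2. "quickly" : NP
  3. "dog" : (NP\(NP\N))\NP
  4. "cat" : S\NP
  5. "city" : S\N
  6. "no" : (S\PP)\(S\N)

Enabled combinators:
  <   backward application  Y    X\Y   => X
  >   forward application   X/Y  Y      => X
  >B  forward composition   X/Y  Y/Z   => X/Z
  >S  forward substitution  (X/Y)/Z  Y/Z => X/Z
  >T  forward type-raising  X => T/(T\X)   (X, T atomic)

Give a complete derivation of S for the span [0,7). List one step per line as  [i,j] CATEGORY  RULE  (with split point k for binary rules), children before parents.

[0,7] S   >
  [0,5] S/(S\PP)   >
    [0,1] "saw" : (S/(S\PP))/S
    [1,5] S   <
      [1,4] NP   <
        [1,2] "river" : NP\N
        [2,4] NP\(NP\N)   <
          [2,3] "quickly" : NP
          [3,4] "dog" : (NP\(NP\N))\NP
      [4,5] "cat" : S\NP
  [5,7] S\PP   <
    [5,6] "city" : S\N
    [6,7] "no" : (S\PP)\(S\N)

[0,1] (S/(S\PP))/S  lex  "saw"
[1,2] NP\N  lex  "river"
[2,3] NP  lex  "quickly"
[3,4] (NP\(NP\N))\NP  lex  "dog"
[2,4] NP\(NP\N)  <  k=3
[1,4] NP  <  k=2
[4,5] S\NP  lex  "cat"
[1,5] S  <  k=4
[0,5] S/(S\PP)  >  k=1
[5,6] S\N  lex  "city"
[6,7] (S\PP)\(S\N)  lex  "no"
[5,7] S\PP  <  k=6
[0,7] S  >  k=5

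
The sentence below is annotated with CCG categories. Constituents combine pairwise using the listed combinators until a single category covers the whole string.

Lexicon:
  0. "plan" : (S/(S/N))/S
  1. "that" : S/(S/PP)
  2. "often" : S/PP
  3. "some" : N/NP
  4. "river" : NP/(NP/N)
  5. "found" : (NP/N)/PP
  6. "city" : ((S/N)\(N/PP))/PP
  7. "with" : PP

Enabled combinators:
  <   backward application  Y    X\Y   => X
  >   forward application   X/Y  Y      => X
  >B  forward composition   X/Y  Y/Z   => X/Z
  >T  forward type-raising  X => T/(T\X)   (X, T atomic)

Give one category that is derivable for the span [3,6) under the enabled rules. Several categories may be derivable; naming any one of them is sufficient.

N/PP

[0,8] S   >
  [0,3] S/(S/N)   >
    [0,1] "plan" : (S/(S/N))/S
    [1,3] S   >
      [1,2] "that" : S/(S/PP)
      [2,3] "often" : S/PP
  [3,8] S/N   <
    [3,6] N/PP   >B
      [3,4] "some" : N/NP
      [4,6] NP/PP   >B
        [4,5] "river" : NP/(NP/N)
        [5,6] "found" : (NP/N)/PP
    [6,8] (S/N)\(N/PP)   >
      [6,7] "city" : ((S/N)\(N/PP))/PP
      [7,8] "with" : PP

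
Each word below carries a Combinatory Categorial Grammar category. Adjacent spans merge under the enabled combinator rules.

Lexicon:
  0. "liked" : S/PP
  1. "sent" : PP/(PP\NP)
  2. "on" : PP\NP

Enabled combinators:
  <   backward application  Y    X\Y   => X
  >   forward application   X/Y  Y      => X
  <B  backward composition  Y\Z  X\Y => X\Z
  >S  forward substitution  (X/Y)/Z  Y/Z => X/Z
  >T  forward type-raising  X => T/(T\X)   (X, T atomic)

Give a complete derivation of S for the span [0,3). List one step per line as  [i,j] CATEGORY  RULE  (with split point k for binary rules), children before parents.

[0,3] S   >
  [0,1] "liked" : S/PP
  [1,3] PP   >
    [1,2] "sent" : PP/(PP\NP)
    [2,3] "on" : PP\NP

[0,1] S/PP  lex  "liked"
[1,2] PP/(PP\NP)  lex  "sent"
[2,3] PP\NP  lex  "on"
[1,3] PP  >  k=2
[0,3] S  >  k=1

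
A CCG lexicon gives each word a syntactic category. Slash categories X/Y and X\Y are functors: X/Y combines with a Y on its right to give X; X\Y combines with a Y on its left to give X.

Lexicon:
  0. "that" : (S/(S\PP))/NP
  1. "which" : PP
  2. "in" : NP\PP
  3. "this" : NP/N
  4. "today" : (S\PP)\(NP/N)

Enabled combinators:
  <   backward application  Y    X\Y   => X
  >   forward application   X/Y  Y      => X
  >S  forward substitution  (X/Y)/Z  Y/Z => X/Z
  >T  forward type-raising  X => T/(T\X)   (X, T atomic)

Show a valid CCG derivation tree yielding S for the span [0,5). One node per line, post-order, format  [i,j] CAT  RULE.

[0,5] S   >
  [0,3] S/(S\PP)   >
    [0,1] "that" : (S/(S\PP))/NP
    [1,3] NP   >
      [1,2] NP/(NP\PP)   >T
        [1,2] "which" : PP
      [2,3] "in" : NP\PP
  [3,5] S\PP   <
    [3,4] "this" : NP/N
    [4,5] "today" : (S\PP)\(NP/N)

[0,1] (S/(S\PP))/NP  lex  "that"
[1,2] PP  lex  "which"
[1,2] NP/(NP\PP)  >T
[2,3] NP\PP  lex  "in"
[1,3] NP  >  k=2
[0,3] S/(S\PP)  >  k=1
[3,4] NP/N  lex  "this"
[4,5] (S\PP)\(NP/N)  lex  "today"
[3,5] S\PP  <  k=4
[0,5] S  >  k=3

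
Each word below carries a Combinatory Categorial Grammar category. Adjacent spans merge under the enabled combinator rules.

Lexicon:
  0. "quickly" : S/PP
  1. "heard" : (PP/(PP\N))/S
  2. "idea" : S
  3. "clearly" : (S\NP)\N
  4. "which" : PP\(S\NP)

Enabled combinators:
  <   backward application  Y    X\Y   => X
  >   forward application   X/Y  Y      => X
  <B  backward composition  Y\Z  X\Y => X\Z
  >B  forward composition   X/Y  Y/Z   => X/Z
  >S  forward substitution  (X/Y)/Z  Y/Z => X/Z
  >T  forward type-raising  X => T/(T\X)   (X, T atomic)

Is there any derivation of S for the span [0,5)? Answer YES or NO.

[0,5] S   >
  [0,1] "quickly" : S/PP
  [1,5] PP   >
    [1,3] PP/(PP\N)   >
      [1,2] "heard" : (PP/(PP\N))/S
      [2,3] "idea" : S
    [3,5] PP\N   <B
      [3,4] "clearly" : (S\NP)\N
      [4,5] "which" : PP\(S\NP)

YES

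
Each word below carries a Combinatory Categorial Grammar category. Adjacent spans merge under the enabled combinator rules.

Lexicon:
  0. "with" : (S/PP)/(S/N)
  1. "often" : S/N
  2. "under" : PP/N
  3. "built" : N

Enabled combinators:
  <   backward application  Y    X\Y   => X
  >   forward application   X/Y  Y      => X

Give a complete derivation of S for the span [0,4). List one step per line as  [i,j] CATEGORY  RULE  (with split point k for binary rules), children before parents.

[0,1] (S/PP)/(S/N)  lex  "with"
[1,2] S/N  lex  "often"
[0,2] S/PP  >  k=1
[2,3] PP/N  lex  "under"
[3,4] N  lex  "built"
[2,4] PP  >  k=3
[0,4] S  >  k=2

[0,4] S   >
  [0,2] S/PP   >
    [0,1] "with" : (S/PP)/(S/N)
    [1,2] "often" : S/N
  [2,4] PP   >
    [2,3] "under" : PP/N
    [3,4] "built" : N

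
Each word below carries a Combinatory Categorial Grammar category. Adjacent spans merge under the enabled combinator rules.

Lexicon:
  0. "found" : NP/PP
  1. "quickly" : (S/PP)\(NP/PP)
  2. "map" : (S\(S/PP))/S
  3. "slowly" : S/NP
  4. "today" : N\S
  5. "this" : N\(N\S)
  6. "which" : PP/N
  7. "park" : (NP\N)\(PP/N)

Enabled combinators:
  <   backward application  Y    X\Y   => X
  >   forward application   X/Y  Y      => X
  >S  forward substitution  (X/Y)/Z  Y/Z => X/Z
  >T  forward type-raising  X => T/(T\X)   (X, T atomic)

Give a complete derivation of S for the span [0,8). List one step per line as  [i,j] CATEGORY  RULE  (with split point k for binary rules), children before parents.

[0,1] NP/PP  lex  "found"
[1,2] (S/PP)\(NP/PP)  lex  "quickly"
[0,2] S/PP  <  k=1
[2,3] (S\(S/PP))/S  lex  "map"
[3,4] S/NP  lex  "slowly"
[4,5] N\S  lex  "today"
[5,6] N\(N\S)  lex  "this"
[4,6] N  <  k=5
[6,7] PP/N  lex  "which"
[7,8] (NP\N)\(PP/N)  lex  "park"
[6,8] NP\N  <  k=7
[4,8] NP  <  k=6
[3,8] S  >  k=4
[2,8] S\(S/PP)  >  k=3
[0,8] S  <  k=2

[0,8] S   <
  [0,2] S/PP   <
    [0,1] "found" : NP/PP
    [1,2] "quickly" : (S/PP)\(NP/PP)
  [2,8] S\(S/PP)   >
    [2,3] "map" : (S\(S/PP))/S
    [3,8] S   >
      [3,4] "slowly" : S/NP
      [4,8] NP   <
        [4,6] N   <
          [4,5] "today" : N\S
          [5,6] "this" : N\(N\S)
        [6,8] NP\N   <
          [6,7] "which" : PP/N
          [7,8] "park" : (NP\N)\(PP/N)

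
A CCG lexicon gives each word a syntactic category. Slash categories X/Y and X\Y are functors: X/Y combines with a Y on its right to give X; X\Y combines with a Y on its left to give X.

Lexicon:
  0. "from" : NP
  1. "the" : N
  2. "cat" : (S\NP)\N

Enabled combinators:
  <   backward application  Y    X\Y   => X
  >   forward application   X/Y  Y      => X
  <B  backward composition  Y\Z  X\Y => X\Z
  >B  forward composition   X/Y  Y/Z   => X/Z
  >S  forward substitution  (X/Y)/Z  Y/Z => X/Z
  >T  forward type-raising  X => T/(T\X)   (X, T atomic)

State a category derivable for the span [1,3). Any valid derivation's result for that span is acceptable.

[0,3] S   >
  [0,1] S/(S\NP)   >T
    [0,1] "from" : NP
  [1,3] S\NP   <
    [1,2] "the" : N
    [2,3] "cat" : (S\NP)\N

S\NP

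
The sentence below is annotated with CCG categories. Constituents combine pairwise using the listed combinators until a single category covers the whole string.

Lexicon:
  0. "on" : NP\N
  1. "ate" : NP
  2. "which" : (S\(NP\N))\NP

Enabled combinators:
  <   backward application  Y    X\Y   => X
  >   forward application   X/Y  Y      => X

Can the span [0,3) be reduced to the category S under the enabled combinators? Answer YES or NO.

[0,3] S   <
  [0,1] "on" : NP\N
  [1,3] S\(NP\N)   <
    [1,2] "ate" : NP
    [2,3] "which" : (S\(NP\N))\NP

YES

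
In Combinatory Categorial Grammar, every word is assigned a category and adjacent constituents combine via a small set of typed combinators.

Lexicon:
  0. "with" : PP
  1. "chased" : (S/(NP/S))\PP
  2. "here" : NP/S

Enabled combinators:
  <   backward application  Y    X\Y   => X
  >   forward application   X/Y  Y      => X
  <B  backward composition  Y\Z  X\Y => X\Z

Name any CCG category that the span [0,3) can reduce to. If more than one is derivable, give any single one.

S

[0,3] S   >
  [0,2] S/(NP/S)   <
    [0,1] "with" : PP
    [1,2] "chased" : (S/(NP/S))\PP
  [2,3] "here" : NP/S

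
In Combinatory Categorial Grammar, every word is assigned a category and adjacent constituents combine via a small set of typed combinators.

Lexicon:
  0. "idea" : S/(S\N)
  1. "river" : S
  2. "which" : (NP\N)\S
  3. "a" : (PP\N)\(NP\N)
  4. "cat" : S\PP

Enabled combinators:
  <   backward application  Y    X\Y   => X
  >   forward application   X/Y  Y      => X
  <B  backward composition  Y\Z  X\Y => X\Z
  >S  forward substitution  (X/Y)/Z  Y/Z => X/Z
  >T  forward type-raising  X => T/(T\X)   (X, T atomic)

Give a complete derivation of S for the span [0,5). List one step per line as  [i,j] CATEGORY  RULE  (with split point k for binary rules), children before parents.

[0,1] S/(S\N)  lex  "idea"
[1,2] S  lex  "river"
[2,3] (NP\N)\S  lex  "which"
[1,3] NP\N  <  k=2
[3,4] (PP\N)\(NP\N)  lex  "a"
[1,4] PP\N  <  k=3
[4,5] S\PP  lex  "cat"
[1,5] S\N  <B  k=4
[0,5] S  >  k=1

[0,5] S   >
  [0,1] "idea" : S/(S\N)
  [1,5] S\N   <B
    [1,4] PP\N   <
      [1,3] NP\N   <
        [1,2] "river" : S
        [2,3] "which" : (NP\N)\S
      [3,4] "a" : (PP\N)\(NP\N)
    [4,5] "cat" : S\PP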